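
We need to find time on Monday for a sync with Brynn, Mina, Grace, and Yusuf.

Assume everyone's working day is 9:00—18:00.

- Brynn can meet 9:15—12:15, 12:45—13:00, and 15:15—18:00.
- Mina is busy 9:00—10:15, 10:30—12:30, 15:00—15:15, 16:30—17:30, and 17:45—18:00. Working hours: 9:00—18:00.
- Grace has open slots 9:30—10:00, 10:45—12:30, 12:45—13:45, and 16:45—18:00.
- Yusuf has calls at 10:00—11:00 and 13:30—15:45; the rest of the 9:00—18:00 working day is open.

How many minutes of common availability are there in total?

Mina free within 09:00–18:00: 10:15–10:30, 12:30–15:00, 15:15–16:30, 17:30–17:45.
Yusuf free within 09:00–18:00: 09:00–10:00, 11:00–13:30, 15:45–18:00.
Brynn ∩ Mina: 10:15–10:30, 12:45–13:00, 15:15–16:30, 17:30–17:45.
Brynn ∩ Mina ∩ Grace: 12:45–13:00, 17:30–17:45.
Brynn ∩ Mina ∩ Grace ∩ Yusuf: 12:45–13:00, 17:30–17:45.
Total common minutes: 15 + 15 = 30.

30 minutes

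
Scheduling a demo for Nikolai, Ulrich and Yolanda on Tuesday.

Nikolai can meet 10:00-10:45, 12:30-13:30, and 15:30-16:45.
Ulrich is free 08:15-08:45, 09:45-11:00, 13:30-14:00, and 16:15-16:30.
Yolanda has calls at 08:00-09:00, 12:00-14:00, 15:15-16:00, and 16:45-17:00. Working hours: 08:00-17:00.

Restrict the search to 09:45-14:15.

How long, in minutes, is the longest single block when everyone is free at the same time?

Yolanda free within 08:00–17:00: 09:00–12:00, 14:00–15:15, 16:00–16:45.
Nikolai ∩ Ulrich: 10:00–10:45, 16:15–16:30.
Nikolai ∩ Ulrich ∩ Yolanda: 10:00–10:45, 16:15–16:30.
Restricted to 09:45–14:15: 10:00–10:45.
Single common window of 45 minutes.

45 minutes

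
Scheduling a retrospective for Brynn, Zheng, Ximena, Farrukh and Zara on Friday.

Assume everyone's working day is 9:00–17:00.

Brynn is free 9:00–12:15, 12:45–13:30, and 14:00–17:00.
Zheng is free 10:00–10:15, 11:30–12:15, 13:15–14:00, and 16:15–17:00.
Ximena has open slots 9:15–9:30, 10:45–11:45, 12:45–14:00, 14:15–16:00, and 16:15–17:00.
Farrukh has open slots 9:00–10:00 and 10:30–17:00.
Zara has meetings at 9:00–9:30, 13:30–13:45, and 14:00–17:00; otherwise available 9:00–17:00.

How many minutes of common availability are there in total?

30 minutes

Zara free within 09:00–17:00: 09:30–13:30, 13:45–14:00.
Brynn ∩ Zheng: 10:00–10:15, 11:30–12:15, 13:15–13:30, 16:15–17:00.
Brynn ∩ Zheng ∩ Ximena: 11:30–11:45, 13:15–13:30, 16:15–17:00.
Brynn ∩ Zheng ∩ Ximena ∩ Farrukh: 11:30–11:45, 13:15–13:30, 16:15–17:00.
Brynn ∩ Zheng ∩ Ximena ∩ Farrukh ∩ Zara: 11:30–11:45, 13:15–13:30.
Total common minutes: 15 + 15 = 30.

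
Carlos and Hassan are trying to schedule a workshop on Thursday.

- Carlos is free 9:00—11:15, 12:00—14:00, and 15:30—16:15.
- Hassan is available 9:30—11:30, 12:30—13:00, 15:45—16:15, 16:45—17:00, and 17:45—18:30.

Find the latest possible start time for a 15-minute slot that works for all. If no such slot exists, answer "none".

16:00

Carlos ∩ Hassan: 09:30–11:15, 12:30–13:00, 15:45–16:15.
Windows ≥ 15 min: 09:30–11:15, 12:30–13:00, 15:45–16:15.
Latest start in the last window 15:45–16:15 is 16:15 − 15 min = 16:00.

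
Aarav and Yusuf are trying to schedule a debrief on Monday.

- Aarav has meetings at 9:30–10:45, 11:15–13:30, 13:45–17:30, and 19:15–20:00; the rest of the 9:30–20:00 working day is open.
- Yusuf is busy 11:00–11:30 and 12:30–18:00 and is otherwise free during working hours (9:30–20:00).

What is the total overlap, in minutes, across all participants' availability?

90 minutes

Aarav free within 09:30–20:00: 10:45–11:15, 13:30–13:45, 17:30–19:15.
Yusuf free within 09:30–20:00: 09:30–11:00, 11:30–12:30, 18:00–20:00.
Aarav ∩ Yusuf: 10:45–11:00, 18:00–19:15.
Total common minutes: 15 + 75 = 90.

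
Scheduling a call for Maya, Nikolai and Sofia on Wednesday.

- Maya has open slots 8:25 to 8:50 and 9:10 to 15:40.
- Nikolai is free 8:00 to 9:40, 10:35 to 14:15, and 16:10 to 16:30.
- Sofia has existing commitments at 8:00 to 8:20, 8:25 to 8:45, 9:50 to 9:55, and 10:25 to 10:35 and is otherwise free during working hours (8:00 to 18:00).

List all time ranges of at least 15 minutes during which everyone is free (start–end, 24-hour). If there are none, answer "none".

Sofia free within 08:00–18:00: 08:20–08:25, 08:45–09:50, 09:55–10:25, 10:35–18:00.
Maya ∩ Nikolai: 08:25–08:50, 09:10–09:40, 10:35–14:15.
Maya ∩ Nikolai ∩ Sofia: 08:45–08:50, 09:10–09:40, 10:35–14:15.
Windows ≥ 15 min: 09:10–09:40, 10:35–14:15.

09:10–09:40, 10:35–14:15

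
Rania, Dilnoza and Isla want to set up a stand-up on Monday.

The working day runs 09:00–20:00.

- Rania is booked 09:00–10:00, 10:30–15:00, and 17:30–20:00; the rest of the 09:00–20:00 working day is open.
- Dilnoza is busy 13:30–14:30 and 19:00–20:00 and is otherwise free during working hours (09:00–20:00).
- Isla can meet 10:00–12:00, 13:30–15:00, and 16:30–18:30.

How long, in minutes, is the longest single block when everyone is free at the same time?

Rania free within 09:00–20:00: 10:00–10:30, 15:00–17:30.
Dilnoza free within 09:00–20:00: 09:00–13:30, 14:30–19:00.
Rania ∩ Dilnoza: 10:00–10:30, 15:00–17:30.
Rania ∩ Dilnoza ∩ Isla: 10:00–10:30, 16:30–17:30.
Common window lengths: 30, 60 min; longest is 60.

60 minutes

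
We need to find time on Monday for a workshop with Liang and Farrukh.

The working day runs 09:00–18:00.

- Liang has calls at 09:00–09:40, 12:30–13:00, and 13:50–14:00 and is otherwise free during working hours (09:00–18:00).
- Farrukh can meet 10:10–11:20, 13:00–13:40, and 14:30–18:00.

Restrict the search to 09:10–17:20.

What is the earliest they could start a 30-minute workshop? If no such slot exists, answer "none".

Liang free within 09:00–18:00: 09:40–12:30, 13:00–13:50, 14:00–18:00.
Liang ∩ Farrukh: 10:10–11:20, 13:00–13:40, 14:30–18:00.
Restricted to 09:10–17:20: 10:10–11:20, 13:00–13:40, 14:30–17:20.
Windows ≥ 30 min: 10:10–11:20, 13:00–13:40, 14:30–17:20.
Earliest such window starts at 10:10.

10:10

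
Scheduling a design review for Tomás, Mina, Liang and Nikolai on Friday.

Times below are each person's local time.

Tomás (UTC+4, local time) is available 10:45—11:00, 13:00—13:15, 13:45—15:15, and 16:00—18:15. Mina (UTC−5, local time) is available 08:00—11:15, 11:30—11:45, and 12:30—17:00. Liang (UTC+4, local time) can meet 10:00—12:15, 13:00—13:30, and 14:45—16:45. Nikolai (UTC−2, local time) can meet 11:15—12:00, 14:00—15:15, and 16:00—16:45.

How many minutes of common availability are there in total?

0 minutes

Tomás → UTC: 06:45–07:00, 09:00–09:15, 09:45–11:15, 12:00–14:15.
Mina → UTC: 13:00–16:15, 16:30–16:45, 17:30–22:00.
Liang → UTC: 06:00–08:15, 09:00–09:30, 10:45–12:45.
Nikolai → UTC: 13:15–14:00, 16:00–17:15, 18:00–18:45.
Tomás ∩ Mina: 13:00–14:15.
Tomás ∩ Mina ∩ Liang: (none).
Tomás ∩ Mina ∩ Liang ∩ Nikolai: (none).
Total common minutes: 0.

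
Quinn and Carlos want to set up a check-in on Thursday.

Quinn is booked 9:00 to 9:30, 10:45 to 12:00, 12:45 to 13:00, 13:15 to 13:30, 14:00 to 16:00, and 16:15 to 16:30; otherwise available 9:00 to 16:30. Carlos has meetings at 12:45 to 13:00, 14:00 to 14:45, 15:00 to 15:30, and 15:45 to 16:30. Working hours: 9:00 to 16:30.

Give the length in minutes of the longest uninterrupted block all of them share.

75 minutes

Quinn free within 09:00–16:30: 09:30–10:45, 12:00–12:45, 13:00–13:15, 13:30–14:00, 16:00–16:15.
Carlos free within 09:00–16:30: 09:00–12:45, 13:00–14:00, 14:45–15:00, 15:30–15:45.
Quinn ∩ Carlos: 09:30–10:45, 12:00–12:45, 13:00–13:15, 13:30–14:00.
Common window lengths: 75, 45, 15, 30 min; longest is 75.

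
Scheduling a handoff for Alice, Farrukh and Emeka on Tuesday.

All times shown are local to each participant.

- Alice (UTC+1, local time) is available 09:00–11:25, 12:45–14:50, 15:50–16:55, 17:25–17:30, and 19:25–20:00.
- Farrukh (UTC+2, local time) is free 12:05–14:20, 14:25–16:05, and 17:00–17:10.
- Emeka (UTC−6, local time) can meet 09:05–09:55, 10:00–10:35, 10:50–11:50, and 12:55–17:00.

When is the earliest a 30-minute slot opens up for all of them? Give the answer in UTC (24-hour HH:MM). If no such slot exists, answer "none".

Alice → UTC: 08:00–10:25, 11:45–13:50, 14:50–15:55, 16:25–16:30, 18:25–19:00.
Farrukh → UTC: 10:05–12:20, 12:25–14:05, 15:00–15:10.
Emeka → UTC: 15:05–15:55, 16:00–16:35, 16:50–17:50, 18:55–23:00.
Alice ∩ Farrukh: 10:05–10:25, 11:45–12:20, 12:25–13:50, 15:00–15:10.
Alice ∩ Farrukh ∩ Emeka: 15:05–15:10.
Windows ≥ 30 min: (none).

none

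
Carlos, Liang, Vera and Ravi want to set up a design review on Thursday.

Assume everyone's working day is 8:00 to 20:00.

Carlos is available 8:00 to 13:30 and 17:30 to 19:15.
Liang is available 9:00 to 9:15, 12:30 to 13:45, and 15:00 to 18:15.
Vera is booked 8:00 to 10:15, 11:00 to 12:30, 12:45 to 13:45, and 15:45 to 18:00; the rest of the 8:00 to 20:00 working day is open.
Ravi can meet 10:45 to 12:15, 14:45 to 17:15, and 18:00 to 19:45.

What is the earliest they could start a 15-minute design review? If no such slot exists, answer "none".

18:00

Vera free within 08:00–20:00: 10:15–11:00, 12:30–12:45, 13:45–15:45, 18:00–20:00.
Carlos ∩ Liang: 09:00–09:15, 12:30–13:30, 17:30–18:15.
Carlos ∩ Liang ∩ Vera: 12:30–12:45, 18:00–18:15.
Carlos ∩ Liang ∩ Vera ∩ Ravi: 18:00–18:15.
Windows ≥ 15 min: 18:00–18:15.
Earliest such window starts at 18:00.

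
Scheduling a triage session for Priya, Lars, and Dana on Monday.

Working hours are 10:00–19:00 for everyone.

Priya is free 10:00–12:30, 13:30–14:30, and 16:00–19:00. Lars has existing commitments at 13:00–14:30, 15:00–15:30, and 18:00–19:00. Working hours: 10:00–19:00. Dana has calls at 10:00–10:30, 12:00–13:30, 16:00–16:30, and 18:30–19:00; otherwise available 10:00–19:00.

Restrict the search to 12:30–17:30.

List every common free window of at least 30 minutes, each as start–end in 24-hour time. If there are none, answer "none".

16:30–17:30

Lars free within 10:00–19:00: 10:00–13:00, 14:30–15:00, 15:30–18:00.
Dana free within 10:00–19:00: 10:30–12:00, 13:30–16:00, 16:30–18:30.
Priya ∩ Lars: 10:00–12:30, 16:00–18:00.
Priya ∩ Lars ∩ Dana: 10:30–12:00, 16:30–18:00.
Restricted to 12:30–17:30: 16:30–17:30.
Windows ≥ 30 min: 16:30–17:30.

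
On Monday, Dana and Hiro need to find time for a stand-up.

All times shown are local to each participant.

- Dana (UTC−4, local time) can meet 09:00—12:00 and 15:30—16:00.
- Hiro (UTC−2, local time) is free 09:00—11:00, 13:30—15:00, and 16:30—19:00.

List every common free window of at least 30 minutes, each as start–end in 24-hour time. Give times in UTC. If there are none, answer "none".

Dana → UTC: 13:00–16:00, 19:30–20:00.
Hiro → UTC: 11:00–13:00, 15:30–17:00, 18:30–21:00.
Dana ∩ Hiro: 15:30–16:00, 19:30–20:00.
Windows ≥ 30 min: 15:30–16:00, 19:30–20:00.

15:30–16:00, 19:30–20:00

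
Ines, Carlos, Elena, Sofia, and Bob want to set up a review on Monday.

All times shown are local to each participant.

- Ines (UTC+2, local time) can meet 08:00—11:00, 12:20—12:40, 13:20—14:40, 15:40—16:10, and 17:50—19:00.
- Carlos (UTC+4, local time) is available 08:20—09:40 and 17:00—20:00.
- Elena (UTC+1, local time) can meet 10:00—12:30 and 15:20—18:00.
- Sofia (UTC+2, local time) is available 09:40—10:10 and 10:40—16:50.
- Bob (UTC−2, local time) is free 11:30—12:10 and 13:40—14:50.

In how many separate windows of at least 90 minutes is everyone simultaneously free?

0

Ines → UTC: 06:00–09:00, 10:20–10:40, 11:20–12:40, 13:40–14:10, 15:50–17:00.
Carlos → UTC: 04:20–05:40, 13:00–16:00.
Elena → UTC: 09:00–11:30, 14:20–17:00.
Sofia → UTC: 07:40–08:10, 08:40–14:50.
Bob → UTC: 13:30–14:10, 15:40–16:50.
Ines ∩ Carlos: 13:40–14:10, 15:50–16:00.
Ines ∩ Carlos ∩ Elena: 15:50–16:00.
Ines ∩ Carlos ∩ Elena ∩ Sofia: (none).
Ines ∩ Carlos ∩ Elena ∩ Sofia ∩ Bob: (none).
Windows ≥ 90 min: (none).
That's 0 windows.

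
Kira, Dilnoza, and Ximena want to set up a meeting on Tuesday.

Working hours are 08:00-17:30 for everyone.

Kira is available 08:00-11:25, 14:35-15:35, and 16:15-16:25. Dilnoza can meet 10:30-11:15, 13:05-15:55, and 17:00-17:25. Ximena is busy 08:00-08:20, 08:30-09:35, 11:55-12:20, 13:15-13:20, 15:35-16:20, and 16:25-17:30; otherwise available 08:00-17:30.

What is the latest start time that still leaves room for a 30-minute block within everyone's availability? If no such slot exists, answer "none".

Ximena free within 08:00–17:30: 08:20–08:30, 09:35–11:55, 12:20–13:15, 13:20–15:35, 16:20–16:25.
Kira ∩ Dilnoza: 10:30–11:15, 14:35–15:35.
Kira ∩ Dilnoza ∩ Ximena: 10:30–11:15, 14:35–15:35.
Windows ≥ 30 min: 10:30–11:15, 14:35–15:35.
Latest start in the last window 14:35–15:35 is 15:35 − 30 min = 15:05.

15:05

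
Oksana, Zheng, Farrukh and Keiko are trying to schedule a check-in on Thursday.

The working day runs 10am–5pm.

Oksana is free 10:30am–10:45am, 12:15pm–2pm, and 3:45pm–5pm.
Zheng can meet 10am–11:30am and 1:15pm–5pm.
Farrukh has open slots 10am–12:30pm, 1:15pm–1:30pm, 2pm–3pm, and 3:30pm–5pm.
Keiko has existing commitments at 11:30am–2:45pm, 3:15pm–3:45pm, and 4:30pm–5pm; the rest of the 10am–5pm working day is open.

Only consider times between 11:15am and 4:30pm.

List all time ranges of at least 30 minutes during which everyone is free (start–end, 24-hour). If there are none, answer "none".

15:45–16:30

Keiko free within 10:00–17:00: 10:00–11:30, 14:45–15:15, 15:45–16:30.
Oksana ∩ Zheng: 10:30–10:45, 13:15–14:00, 15:45–17:00.
Oksana ∩ Zheng ∩ Farrukh: 10:30–10:45, 13:15–13:30, 15:45–17:00.
Oksana ∩ Zheng ∩ Farrukh ∩ Keiko: 10:30–10:45, 15:45–16:30.
Restricted to 11:15–16:30: 15:45–16:30.
Windows ≥ 30 min: 15:45–16:30.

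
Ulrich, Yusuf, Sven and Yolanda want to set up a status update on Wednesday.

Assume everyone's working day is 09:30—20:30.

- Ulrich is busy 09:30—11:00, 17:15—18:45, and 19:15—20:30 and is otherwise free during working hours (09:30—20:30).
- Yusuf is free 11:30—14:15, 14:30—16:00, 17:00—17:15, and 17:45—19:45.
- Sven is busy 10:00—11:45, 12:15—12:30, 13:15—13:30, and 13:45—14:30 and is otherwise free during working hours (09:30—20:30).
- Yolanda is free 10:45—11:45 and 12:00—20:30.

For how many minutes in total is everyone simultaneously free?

210 minutes

Ulrich free within 09:30–20:30: 11:00–17:15, 18:45–19:15.
Sven free within 09:30–20:30: 09:30–10:00, 11:45–12:15, 12:30–13:15, 13:30–13:45, 14:30–20:30.
Ulrich ∩ Yusuf: 11:30–14:15, 14:30–16:00, 17:00–17:15, 18:45–19:15.
Ulrich ∩ Yusuf ∩ Sven: 11:45–12:15, 12:30–13:15, 13:30–13:45, 14:30–16:00, 17:00–17:15, 18:45–19:15.
Ulrich ∩ Yusuf ∩ Sven ∩ Yolanda: 12:00–12:15, 12:30–13:15, 13:30–13:45, 14:30–16:00, 17:00–17:15, 18:45–19:15.
Total common minutes: 15 + 45 + 15 + 90 + 15 + 30 = 210.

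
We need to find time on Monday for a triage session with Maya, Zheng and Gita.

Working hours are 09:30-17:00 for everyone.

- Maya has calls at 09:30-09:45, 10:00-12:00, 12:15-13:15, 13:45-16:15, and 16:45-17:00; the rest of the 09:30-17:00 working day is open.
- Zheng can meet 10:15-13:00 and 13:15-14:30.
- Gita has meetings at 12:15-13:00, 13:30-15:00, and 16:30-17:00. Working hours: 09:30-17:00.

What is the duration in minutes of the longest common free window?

Maya free within 09:30–17:00: 09:45–10:00, 12:00–12:15, 13:15–13:45, 16:15–16:45.
Gita free within 09:30–17:00: 09:30–12:15, 13:00–13:30, 15:00–16:30.
Maya ∩ Zheng: 12:00–12:15, 13:15–13:45.
Maya ∩ Zheng ∩ Gita: 12:00–12:15, 13:15–13:30.
Common window lengths: 15, 15 min; longest is 15.

15 minutes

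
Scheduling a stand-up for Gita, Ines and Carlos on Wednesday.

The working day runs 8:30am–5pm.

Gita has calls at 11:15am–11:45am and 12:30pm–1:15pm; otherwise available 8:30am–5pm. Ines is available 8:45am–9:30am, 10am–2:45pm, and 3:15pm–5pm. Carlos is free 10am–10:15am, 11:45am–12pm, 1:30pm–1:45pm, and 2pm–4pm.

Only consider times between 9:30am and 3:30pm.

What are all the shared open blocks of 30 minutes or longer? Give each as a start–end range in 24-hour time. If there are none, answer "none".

14:00–14:45

Gita free within 08:30–17:00: 08:30–11:15, 11:45–12:30, 13:15–17:00.
Gita ∩ Ines: 08:45–09:30, 10:00–11:15, 11:45–12:30, 13:15–14:45, 15:15–17:00.
Gita ∩ Ines ∩ Carlos: 10:00–10:15, 11:45–12:00, 13:30–13:45, 14:00–14:45, 15:15–16:00.
Restricted to 09:30–15:30: 10:00–10:15, 11:45–12:00, 13:30–13:45, 14:00–14:45, 15:15–15:30.
Windows ≥ 30 min: 14:00–14:45.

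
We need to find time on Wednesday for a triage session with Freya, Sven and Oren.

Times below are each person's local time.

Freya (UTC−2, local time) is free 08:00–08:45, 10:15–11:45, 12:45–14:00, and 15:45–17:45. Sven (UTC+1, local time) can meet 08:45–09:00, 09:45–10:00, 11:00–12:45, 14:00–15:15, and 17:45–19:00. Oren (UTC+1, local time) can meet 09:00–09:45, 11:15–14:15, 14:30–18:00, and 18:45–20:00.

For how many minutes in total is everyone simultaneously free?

Freya → UTC: 10:00–10:45, 12:15–13:45, 14:45–16:00, 17:45–19:45.
Sven → UTC: 07:45–08:00, 08:45–09:00, 10:00–11:45, 13:00–14:15, 16:45–18:00.
Oren → UTC: 08:00–08:45, 10:15–13:15, 13:30–17:00, 17:45–19:00.
Freya ∩ Sven: 10:00–10:45, 13:00–13:45, 17:45–18:00.
Freya ∩ Sven ∩ Oren: 10:15–10:45, 13:00–13:15, 13:30–13:45, 17:45–18:00.
Total common minutes: 30 + 15 + 15 + 15 = 75.

75 minutes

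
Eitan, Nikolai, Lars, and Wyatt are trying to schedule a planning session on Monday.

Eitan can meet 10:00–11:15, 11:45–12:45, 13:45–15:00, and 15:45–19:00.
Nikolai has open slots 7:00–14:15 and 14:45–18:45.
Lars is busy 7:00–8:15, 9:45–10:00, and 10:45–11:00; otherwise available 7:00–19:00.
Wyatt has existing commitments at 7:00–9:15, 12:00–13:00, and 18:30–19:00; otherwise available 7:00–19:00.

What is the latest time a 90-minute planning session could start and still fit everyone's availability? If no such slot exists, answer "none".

Lars free within 07:00–19:00: 08:15–09:45, 10:00–10:45, 11:00–19:00.
Wyatt free within 07:00–19:00: 09:15–12:00, 13:00–18:30.
Eitan ∩ Nikolai: 10:00–11:15, 11:45–12:45, 13:45–14:15, 14:45–15:00, 15:45–18:45.
Eitan ∩ Nikolai ∩ Lars: 10:00–10:45, 11:00–11:15, 11:45–12:45, 13:45–14:15, 14:45–15:00, 15:45–18:45.
Eitan ∩ Nikolai ∩ Lars ∩ Wyatt: 10:00–10:45, 11:00–11:15, 11:45–12:00, 13:45–14:15, 14:45–15:00, 15:45–18:30.
Windows ≥ 90 min: 15:45–18:30.
Latest start in the last window 15:45–18:30 is 18:30 − 90 min = 17:00.

17:00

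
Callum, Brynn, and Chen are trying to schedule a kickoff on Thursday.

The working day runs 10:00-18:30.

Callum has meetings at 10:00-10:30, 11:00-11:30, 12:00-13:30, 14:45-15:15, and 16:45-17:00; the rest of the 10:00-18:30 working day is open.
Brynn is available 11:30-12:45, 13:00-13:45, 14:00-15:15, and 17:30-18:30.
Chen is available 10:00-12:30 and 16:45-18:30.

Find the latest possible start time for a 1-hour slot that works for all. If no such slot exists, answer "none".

17:30

Callum free within 10:00–18:30: 10:30–11:00, 11:30–12:00, 13:30–14:45, 15:15–16:45, 17:00–18:30.
Callum ∩ Brynn: 11:30–12:00, 13:30–13:45, 14:00–14:45, 17:30–18:30.
Callum ∩ Brynn ∩ Chen: 11:30–12:00, 17:30–18:30.
Windows ≥ 60 min: 17:30–18:30.
Latest start in the last window 17:30–18:30 is 18:30 − 60 min = 17:30.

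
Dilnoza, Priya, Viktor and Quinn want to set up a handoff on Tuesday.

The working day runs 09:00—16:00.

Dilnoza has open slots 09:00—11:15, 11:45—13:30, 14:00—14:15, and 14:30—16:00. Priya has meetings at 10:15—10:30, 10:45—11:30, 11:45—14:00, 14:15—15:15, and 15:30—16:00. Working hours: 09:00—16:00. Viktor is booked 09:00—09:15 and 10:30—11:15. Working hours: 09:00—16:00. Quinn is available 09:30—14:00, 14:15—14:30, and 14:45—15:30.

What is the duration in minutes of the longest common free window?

Priya free within 09:00–16:00: 09:00–10:15, 10:30–10:45, 11:30–11:45, 14:00–14:15, 15:15–15:30.
Viktor free within 09:00–16:00: 09:15–10:30, 11:15–16:00.
Dilnoza ∩ Priya: 09:00–10:15, 10:30–10:45, 14:00–14:15, 15:15–15:30.
Dilnoza ∩ Priya ∩ Viktor: 09:15–10:15, 14:00–14:15, 15:15–15:30.
Dilnoza ∩ Priya ∩ Viktor ∩ Quinn: 09:30–10:15, 15:15–15:30.
Common window lengths: 45, 15 min; longest is 45.

45 minutes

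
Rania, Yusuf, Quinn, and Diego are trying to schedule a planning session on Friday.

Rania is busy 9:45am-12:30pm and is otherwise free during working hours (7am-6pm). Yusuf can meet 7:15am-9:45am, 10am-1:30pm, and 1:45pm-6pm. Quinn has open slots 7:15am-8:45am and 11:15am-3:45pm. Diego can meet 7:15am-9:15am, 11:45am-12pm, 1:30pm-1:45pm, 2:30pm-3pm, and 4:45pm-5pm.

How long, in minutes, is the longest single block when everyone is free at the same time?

Rania free within 07:00–18:00: 07:00–09:45, 12:30–18:00.
Rania ∩ Yusuf: 07:15–09:45, 12:30–13:30, 13:45–18:00.
Rania ∩ Yusuf ∩ Quinn: 07:15–08:45, 12:30–13:30, 13:45–15:45.
Rania ∩ Yusuf ∩ Quinn ∩ Diego: 07:15–08:45, 14:30–15:00.
Common window lengths: 90, 30 min; longest is 90.

90 minutes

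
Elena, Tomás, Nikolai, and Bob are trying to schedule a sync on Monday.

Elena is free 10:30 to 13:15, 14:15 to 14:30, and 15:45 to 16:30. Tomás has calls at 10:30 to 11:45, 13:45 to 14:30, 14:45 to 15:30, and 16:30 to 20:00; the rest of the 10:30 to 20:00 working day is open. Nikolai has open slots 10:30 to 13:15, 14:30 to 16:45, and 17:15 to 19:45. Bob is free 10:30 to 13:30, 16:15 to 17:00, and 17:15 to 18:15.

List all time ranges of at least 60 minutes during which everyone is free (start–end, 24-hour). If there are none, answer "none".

Tomás free within 10:30–20:00: 11:45–13:45, 14:30–14:45, 15:30–16:30.
Elena ∩ Tomás: 11:45–13:15, 15:45–16:30.
Elena ∩ Tomás ∩ Nikolai: 11:45–13:15, 15:45–16:30.
Elena ∩ Tomás ∩ Nikolai ∩ Bob: 11:45–13:15, 16:15–16:30.
Windows ≥ 60 min: 11:45–13:15.

11:45–13:15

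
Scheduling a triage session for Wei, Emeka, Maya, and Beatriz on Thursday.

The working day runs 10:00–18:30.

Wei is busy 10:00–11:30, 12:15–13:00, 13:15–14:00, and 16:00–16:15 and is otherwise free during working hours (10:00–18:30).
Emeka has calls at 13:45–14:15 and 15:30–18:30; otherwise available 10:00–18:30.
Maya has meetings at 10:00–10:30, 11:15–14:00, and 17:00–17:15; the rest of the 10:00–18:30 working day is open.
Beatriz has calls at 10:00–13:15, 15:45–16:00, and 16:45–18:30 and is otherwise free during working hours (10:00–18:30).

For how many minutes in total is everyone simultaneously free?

Wei free within 10:00–18:30: 11:30–12:15, 13:00–13:15, 14:00–16:00, 16:15–18:30.
Emeka free within 10:00–18:30: 10:00–13:45, 14:15–15:30.
Maya free within 10:00–18:30: 10:30–11:15, 14:00–17:00, 17:15–18:30.
Beatriz free within 10:00–18:30: 13:15–15:45, 16:00–16:45.
Wei ∩ Emeka: 11:30–12:15, 13:00–13:15, 14:15–15:30.
Wei ∩ Emeka ∩ Maya: 14:15–15:30.
Wei ∩ Emeka ∩ Maya ∩ Beatriz: 14:15–15:30.
Total common minutes: 75.

75 minutes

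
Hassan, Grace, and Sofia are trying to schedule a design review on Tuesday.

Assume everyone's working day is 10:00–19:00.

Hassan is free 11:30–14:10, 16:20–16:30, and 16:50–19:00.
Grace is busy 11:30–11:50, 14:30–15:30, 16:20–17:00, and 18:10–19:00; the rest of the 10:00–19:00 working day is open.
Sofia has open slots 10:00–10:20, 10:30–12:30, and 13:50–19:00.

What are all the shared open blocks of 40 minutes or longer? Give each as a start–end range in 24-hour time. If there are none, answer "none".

11:50–12:30, 17:00–18:10

Grace free within 10:00–19:00: 10:00–11:30, 11:50–14:30, 15:30–16:20, 17:00–18:10.
Hassan ∩ Grace: 11:50–14:10, 17:00–18:10.
Hassan ∩ Grace ∩ Sofia: 11:50–12:30, 13:50–14:10, 17:00–18:10.
Windows ≥ 40 min: 11:50–12:30, 17:00–18:10.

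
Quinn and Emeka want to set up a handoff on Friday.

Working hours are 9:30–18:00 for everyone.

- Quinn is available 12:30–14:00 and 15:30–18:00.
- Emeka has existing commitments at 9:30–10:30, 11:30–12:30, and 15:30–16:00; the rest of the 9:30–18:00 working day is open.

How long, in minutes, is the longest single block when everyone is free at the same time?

Emeka free within 09:30–18:00: 10:30–11:30, 12:30–15:30, 16:00–18:00.
Quinn ∩ Emeka: 12:30–14:00, 16:00–18:00.
Common window lengths: 90, 120 min; longest is 120.

120 minutes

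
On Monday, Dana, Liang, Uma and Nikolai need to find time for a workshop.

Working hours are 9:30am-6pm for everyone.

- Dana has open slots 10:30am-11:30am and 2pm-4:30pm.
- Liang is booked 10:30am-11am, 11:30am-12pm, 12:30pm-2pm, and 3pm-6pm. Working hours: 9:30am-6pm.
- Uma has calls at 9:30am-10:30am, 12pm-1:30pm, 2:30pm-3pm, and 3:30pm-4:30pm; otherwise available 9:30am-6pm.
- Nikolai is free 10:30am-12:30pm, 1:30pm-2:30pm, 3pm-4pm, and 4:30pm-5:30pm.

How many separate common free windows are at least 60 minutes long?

Liang free within 09:30–18:00: 09:30–10:30, 11:00–11:30, 12:00–12:30, 14:00–15:00.
Uma free within 09:30–18:00: 10:30–12:00, 13:30–14:30, 15:00–15:30, 16:30–18:00.
Dana ∩ Liang: 11:00–11:30, 14:00–15:00.
Dana ∩ Liang ∩ Uma: 11:00–11:30, 14:00–14:30.
Dana ∩ Liang ∩ Uma ∩ Nikolai: 11:00–11:30, 14:00–14:30.
Windows ≥ 60 min: (none).
That's 0 windows.

0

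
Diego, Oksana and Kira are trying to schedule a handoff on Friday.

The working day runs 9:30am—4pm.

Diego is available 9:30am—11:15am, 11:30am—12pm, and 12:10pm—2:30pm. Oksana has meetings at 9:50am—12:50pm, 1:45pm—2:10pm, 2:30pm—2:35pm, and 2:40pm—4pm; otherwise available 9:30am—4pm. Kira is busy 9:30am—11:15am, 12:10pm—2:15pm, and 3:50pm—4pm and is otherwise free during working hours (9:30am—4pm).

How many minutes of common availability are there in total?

15 minutes

Oksana free within 09:30–16:00: 09:30–09:50, 12:50–13:45, 14:10–14:30, 14:35–14:40.
Kira free within 09:30–16:00: 11:15–12:10, 14:15–15:50.
Diego ∩ Oksana: 09:30–09:50, 12:50–13:45, 14:10–14:30.
Diego ∩ Oksana ∩ Kira: 14:15–14:30.
Total common minutes: 15.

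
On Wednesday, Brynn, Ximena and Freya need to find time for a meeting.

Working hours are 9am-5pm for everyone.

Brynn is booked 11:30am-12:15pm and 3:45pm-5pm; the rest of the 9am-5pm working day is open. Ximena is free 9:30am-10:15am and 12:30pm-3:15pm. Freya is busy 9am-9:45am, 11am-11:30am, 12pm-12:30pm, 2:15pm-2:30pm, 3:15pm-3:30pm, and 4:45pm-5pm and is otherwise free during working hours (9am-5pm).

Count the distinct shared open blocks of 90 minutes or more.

Brynn free within 09:00–17:00: 09:00–11:30, 12:15–15:45.
Freya free within 09:00–17:00: 09:45–11:00, 11:30–12:00, 12:30–14:15, 14:30–15:15, 15:30–16:45.
Brynn ∩ Ximena: 09:30–10:15, 12:30–15:15.
Brynn ∩ Ximena ∩ Freya: 09:45–10:15, 12:30–14:15, 14:30–15:15.
Windows ≥ 90 min: 12:30–14:15.
That's 1 window.

1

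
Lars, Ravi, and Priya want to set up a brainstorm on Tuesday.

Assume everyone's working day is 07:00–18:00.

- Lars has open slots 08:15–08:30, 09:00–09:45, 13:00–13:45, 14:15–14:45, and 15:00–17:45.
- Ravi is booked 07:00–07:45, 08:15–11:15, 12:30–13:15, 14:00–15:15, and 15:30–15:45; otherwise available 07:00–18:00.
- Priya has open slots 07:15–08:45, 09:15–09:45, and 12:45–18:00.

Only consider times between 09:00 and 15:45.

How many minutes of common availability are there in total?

45 minutes

Ravi free within 07:00–18:00: 07:45–08:15, 11:15–12:30, 13:15–14:00, 15:15–15:30, 15:45–18:00.
Lars ∩ Ravi: 13:15–13:45, 15:15–15:30, 15:45–17:45.
Lars ∩ Ravi ∩ Priya: 13:15–13:45, 15:15–15:30, 15:45–17:45.
Restricted to 09:00–15:45: 13:15–13:45, 15:15–15:30.
Total common minutes: 30 + 15 = 45.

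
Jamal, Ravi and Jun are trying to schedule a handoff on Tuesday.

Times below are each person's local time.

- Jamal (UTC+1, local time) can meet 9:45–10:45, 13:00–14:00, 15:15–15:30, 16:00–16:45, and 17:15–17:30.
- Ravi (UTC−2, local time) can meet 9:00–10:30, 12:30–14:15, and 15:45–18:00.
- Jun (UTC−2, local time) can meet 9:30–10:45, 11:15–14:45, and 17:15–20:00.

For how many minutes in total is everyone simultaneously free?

Jamal → UTC: 08:45–09:45, 12:00–13:00, 14:15–14:30, 15:00–15:45, 16:15–16:30.
Ravi → UTC: 11:00–12:30, 14:30–16:15, 17:45–20:00.
Jun → UTC: 11:30–12:45, 13:15–16:45, 19:15–22:00.
Jamal ∩ Ravi: 12:00–12:30, 15:00–15:45.
Jamal ∩ Ravi ∩ Jun: 12:00–12:30, 15:00–15:45.
Total common minutes: 30 + 45 = 75.

75 minutes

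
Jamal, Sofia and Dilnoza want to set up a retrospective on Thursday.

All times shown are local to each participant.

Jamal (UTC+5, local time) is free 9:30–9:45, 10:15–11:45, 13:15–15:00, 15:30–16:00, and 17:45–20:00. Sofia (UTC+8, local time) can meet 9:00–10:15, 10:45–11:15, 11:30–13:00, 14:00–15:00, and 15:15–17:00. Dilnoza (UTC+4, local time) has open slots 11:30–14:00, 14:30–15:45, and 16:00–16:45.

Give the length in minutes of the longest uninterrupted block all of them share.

Jamal → UTC: 04:30–04:45, 05:15–06:45, 08:15–10:00, 10:30–11:00, 12:45–15:00.
Sofia → UTC: 01:00–02:15, 02:45–03:15, 03:30–05:00, 06:00–07:00, 07:15–09:00.
Dilnoza → UTC: 07:30–10:00, 10:30–11:45, 12:00–12:45.
Jamal ∩ Sofia: 04:30–04:45, 06:00–06:45, 08:15–09:00.
Jamal ∩ Sofia ∩ Dilnoza: 08:15–09:00.
Single common window of 45 minutes.

45 minutes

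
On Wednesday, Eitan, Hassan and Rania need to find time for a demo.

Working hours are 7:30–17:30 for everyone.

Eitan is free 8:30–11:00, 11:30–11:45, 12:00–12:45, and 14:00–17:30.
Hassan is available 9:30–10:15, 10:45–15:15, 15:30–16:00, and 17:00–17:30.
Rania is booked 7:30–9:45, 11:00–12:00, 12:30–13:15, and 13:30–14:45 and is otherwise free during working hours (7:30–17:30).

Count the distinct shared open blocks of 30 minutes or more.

Rania free within 07:30–17:30: 09:45–11:00, 12:00–12:30, 13:15–13:30, 14:45–17:30.
Eitan ∩ Hassan: 09:30–10:15, 10:45–11:00, 11:30–11:45, 12:00–12:45, 14:00–15:15, 15:30–16:00, 17:00–17:30.
Eitan ∩ Hassan ∩ Rania: 09:45–10:15, 10:45–11:00, 12:00–12:30, 14:45–15:15, 15:30–16:00, 17:00–17:30.
Windows ≥ 30 min: 09:45–10:15, 12:00–12:30, 14:45–15:15, 15:30–16:00, 17:00–17:30.
That's 5 windows.

5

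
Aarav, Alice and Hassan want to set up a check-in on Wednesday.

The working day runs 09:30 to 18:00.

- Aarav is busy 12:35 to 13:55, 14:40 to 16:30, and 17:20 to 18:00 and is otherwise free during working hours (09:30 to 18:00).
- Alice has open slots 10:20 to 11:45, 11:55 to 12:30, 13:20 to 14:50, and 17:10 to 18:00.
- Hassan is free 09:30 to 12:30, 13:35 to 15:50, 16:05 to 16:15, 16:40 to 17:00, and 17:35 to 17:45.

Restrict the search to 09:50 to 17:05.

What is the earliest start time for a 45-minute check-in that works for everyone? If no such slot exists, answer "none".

Aarav free within 09:30–18:00: 09:30–12:35, 13:55–14:40, 16:30–17:20.
Aarav ∩ Alice: 10:20–11:45, 11:55–12:30, 13:55–14:40, 17:10–17:20.
Aarav ∩ Alice ∩ Hassan: 10:20–11:45, 11:55–12:30, 13:55–14:40.
Restricted to 09:50–17:05: 10:20–11:45, 11:55–12:30, 13:55–14:40.
Windows ≥ 45 min: 10:20–11:45, 13:55–14:40.
Earliest such window starts at 10:20.

10:20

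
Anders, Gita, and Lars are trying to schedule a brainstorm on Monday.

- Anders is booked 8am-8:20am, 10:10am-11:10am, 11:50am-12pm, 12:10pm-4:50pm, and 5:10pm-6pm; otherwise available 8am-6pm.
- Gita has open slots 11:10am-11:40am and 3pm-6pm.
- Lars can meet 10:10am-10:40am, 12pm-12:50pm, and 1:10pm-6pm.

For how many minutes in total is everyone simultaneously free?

20 minutes

Anders free within 08:00–18:00: 08:20–10:10, 11:10–11:50, 12:00–12:10, 16:50–17:10.
Anders ∩ Gita: 11:10–11:40, 16:50–17:10.
Anders ∩ Gita ∩ Lars: 16:50–17:10.
Total common minutes: 20.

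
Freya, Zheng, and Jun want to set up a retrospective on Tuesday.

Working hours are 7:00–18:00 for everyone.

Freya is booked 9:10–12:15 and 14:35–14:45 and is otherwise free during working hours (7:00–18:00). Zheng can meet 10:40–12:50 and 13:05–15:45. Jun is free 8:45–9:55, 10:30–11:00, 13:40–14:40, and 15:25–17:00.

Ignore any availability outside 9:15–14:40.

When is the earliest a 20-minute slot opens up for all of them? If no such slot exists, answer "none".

13:40

Freya free within 07:00–18:00: 07:00–09:10, 12:15–14:35, 14:45–18:00.
Freya ∩ Zheng: 12:15–12:50, 13:05–14:35, 14:45–15:45.
Freya ∩ Zheng ∩ Jun: 13:40–14:35, 15:25–15:45.
Restricted to 09:15–14:40: 13:40–14:35.
Windows ≥ 20 min: 13:40–14:35.
Earliest such window starts at 13:40.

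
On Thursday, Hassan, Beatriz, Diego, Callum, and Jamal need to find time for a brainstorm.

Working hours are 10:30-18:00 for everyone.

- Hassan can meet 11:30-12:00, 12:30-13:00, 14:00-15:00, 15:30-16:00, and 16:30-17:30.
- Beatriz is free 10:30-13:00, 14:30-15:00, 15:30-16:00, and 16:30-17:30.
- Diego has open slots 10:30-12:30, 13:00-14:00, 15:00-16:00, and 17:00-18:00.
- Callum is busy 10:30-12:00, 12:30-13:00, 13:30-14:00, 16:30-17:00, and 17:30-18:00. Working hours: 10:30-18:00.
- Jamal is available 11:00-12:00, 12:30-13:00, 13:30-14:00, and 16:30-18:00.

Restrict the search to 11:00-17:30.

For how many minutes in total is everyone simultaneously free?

30 minutes

Callum free within 10:30–18:00: 12:00–12:30, 13:00–13:30, 14:00–16:30, 17:00–17:30.
Hassan ∩ Beatriz: 11:30–12:00, 12:30–13:00, 14:30–15:00, 15:30–16:00, 16:30–17:30.
Hassan ∩ Beatriz ∩ Diego: 11:30–12:00, 15:30–16:00, 17:00–17:30.
Hassan ∩ Beatriz ∩ Diego ∩ Callum: 15:30–16:00, 17:00–17:30.
Hassan ∩ Beatriz ∩ Diego ∩ Callum ∩ Jamal: 17:00–17:30.
Restricted to 11:00–17:30: 17:00–17:30.
Total common minutes: 30.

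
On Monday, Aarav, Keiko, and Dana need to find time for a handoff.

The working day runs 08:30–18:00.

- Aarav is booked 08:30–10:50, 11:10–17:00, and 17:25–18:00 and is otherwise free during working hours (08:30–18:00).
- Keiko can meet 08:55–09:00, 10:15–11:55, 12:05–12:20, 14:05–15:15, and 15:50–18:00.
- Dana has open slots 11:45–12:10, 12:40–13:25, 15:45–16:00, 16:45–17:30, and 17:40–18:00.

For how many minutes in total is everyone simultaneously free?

Aarav free within 08:30–18:00: 10:50–11:10, 17:00–17:25.
Aarav ∩ Keiko: 10:50–11:10, 17:00–17:25.
Aarav ∩ Keiko ∩ Dana: 17:00–17:25.
Total common minutes: 25.

25 minutes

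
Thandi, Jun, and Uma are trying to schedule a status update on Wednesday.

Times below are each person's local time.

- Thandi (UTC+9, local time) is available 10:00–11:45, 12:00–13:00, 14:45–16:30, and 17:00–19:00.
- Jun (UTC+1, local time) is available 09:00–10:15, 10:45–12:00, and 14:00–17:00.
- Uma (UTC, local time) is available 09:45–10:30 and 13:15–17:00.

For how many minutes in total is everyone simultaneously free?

15 minutes

Thandi → UTC: 01:00–02:45, 03:00–04:00, 05:45–07:30, 08:00–10:00.
Jun → UTC: 08:00–09:15, 09:45–11:00, 13:00–16:00.
Uma → UTC: 09:45–10:30, 13:15–17:00.
Thandi ∩ Jun: 08:00–09:15, 09:45–10:00.
Thandi ∩ Jun ∩ Uma: 09:45–10:00.
Total common minutes: 15.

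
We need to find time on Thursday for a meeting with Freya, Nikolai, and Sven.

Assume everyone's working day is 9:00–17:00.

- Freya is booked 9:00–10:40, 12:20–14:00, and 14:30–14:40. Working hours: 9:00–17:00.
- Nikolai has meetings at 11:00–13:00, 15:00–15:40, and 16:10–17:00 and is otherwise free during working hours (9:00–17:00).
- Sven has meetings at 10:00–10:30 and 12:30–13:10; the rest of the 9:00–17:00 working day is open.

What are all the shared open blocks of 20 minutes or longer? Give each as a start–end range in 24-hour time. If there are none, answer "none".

10:40–11:00, 14:00–14:30, 14:40–15:00, 15:40–16:10

Freya free within 09:00–17:00: 10:40–12:20, 14:00–14:30, 14:40–17:00.
Nikolai free within 09:00–17:00: 09:00–11:00, 13:00–15:00, 15:40–16:10.
Sven free within 09:00–17:00: 09:00–10:00, 10:30–12:30, 13:10–17:00.
Freya ∩ Nikolai: 10:40–11:00, 14:00–14:30, 14:40–15:00, 15:40–16:10.
Freya ∩ Nikolai ∩ Sven: 10:40–11:00, 14:00–14:30, 14:40–15:00, 15:40–16:10.
Windows ≥ 20 min: 10:40–11:00, 14:00–14:30, 14:40–15:00, 15:40–16:10.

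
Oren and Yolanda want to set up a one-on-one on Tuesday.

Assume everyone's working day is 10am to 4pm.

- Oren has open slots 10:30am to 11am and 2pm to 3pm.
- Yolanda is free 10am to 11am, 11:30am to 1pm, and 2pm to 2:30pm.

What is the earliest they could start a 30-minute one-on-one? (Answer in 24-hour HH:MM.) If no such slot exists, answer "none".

Oren ∩ Yolanda: 10:30–11:00, 14:00–14:30.
Windows ≥ 30 min: 10:30–11:00, 14:00–14:30.
Earliest such window starts at 10:30.

10:30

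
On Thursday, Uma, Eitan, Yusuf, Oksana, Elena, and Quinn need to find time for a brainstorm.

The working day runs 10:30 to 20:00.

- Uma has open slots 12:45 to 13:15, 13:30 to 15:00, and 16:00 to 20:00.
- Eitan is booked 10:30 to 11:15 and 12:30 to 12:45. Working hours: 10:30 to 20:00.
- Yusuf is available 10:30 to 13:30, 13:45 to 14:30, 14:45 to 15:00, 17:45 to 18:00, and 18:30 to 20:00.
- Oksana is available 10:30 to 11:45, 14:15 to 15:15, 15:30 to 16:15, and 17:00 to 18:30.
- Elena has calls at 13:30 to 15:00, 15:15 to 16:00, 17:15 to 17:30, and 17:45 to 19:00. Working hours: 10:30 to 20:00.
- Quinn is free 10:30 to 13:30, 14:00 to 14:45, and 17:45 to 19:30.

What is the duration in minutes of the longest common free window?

Eitan free within 10:30–20:00: 11:15–12:30, 12:45–20:00.
Elena free within 10:30–20:00: 10:30–13:30, 15:00–15:15, 16:00–17:15, 17:30–17:45, 19:00–20:00.
Uma ∩ Eitan: 12:45–13:15, 13:30–15:00, 16:00–20:00.
Uma ∩ Eitan ∩ Yusuf: 12:45–13:15, 13:45–14:30, 14:45–15:00, 17:45–18:00, 18:30–20:00.
Uma ∩ Eitan ∩ Yusuf ∩ Oksana: 14:15–14:30, 14:45–15:00, 17:45–18:00.
Uma ∩ Eitan ∩ Yusuf ∩ Oksana ∩ Elena: (none).
Uma ∩ Eitan ∩ Yusuf ∩ Oksana ∩ Elena ∩ Quinn: (none).
No common window.

0 minutes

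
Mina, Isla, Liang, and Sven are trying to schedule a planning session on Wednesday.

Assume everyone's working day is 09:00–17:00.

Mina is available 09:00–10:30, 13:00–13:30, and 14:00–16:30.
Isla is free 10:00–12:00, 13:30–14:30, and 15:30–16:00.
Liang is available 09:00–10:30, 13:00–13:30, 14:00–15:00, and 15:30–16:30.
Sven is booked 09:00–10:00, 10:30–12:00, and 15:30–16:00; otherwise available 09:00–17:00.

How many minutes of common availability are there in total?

60 minutes

Sven free within 09:00–17:00: 10:00–10:30, 12:00–15:30, 16:00–17:00.
Mina ∩ Isla: 10:00–10:30, 14:00–14:30, 15:30–16:00.
Mina ∩ Isla ∩ Liang: 10:00–10:30, 14:00–14:30, 15:30–16:00.
Mina ∩ Isla ∩ Liang ∩ Sven: 10:00–10:30, 14:00–14:30.
Total common minutes: 30 + 30 = 60.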